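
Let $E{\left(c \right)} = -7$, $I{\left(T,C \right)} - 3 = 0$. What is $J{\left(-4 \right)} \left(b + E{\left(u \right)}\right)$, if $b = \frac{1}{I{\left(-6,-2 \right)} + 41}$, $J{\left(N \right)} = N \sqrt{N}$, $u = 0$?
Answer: $\frac{614 i}{11} \approx 55.818 i$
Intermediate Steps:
$I{\left(T,C \right)} = 3$ ($I{\left(T,C \right)} = 3 + 0 = 3$)
$J{\left(N \right)} = N^{\frac{3}{2}}$
$b = \frac{1}{44}$ ($b = \frac{1}{3 + 41} = \frac{1}{44} \approx 0.022727$)
$J{\left(-4 \right)} \left(b + E{\left(u \right)}\right) = \left(-4\right)^{\frac{3}{2}} \left(\frac{1}{44} - 7\right) = - 8 i \left(- \frac{307}{44}\right) = \frac{614 i}{11}$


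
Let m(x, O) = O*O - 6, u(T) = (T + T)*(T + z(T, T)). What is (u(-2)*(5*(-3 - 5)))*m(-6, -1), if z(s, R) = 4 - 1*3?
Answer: 800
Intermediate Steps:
z(s, R) = 1 (z(s, R) = 4 - 3 = 1)
u(T) = 2*T*(1 + T) (u(T) = (T + T)*(T + 1) = (2*T)*(1 + T) = 2*T*(1 + T))
m(x, O) = -6 + O**2 (m(x, O) = O**2 - 6 = -6 + O**2)
(u(-2)*(5*(-3 - 5)))*m(-6, -1) = ((2*(-2)*(1 - 2))*(5*(-3 - 5)))*(-6 + (-1)**2) = ((2*(-2)*(-1))*(5*(-8)))*(-6 + 1) = (4*(-40))*(-5) = -160*(-5) = 800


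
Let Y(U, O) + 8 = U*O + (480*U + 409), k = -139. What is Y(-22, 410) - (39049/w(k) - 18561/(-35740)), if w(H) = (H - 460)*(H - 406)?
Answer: -44755694009363/2333500340 ≈ -19180.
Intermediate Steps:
w(H) = (-460 + H)*(-406 + H)
Y(U, O) = 401 + 480*U + O*U (Y(U, O) = -8 + (U*O + (480*U + 409)) = -8 + (O*U + (409 + 480*U)) = -8 + (409 + 480*U + O*U) = 401 + 480*U + O*U)
Y(-22, 410) - (39049/w(k) - 18561/(-35740)) = (401 + 480*(-22) + 410*(-22)) - (39049/(186760 + (-139)² - 866*(-139)) - 18561/(-35740)) = (401 - 10560 - 9020) - (39049/(186760 + 19321 + 120374) - 18561*(-1/35740)) = -19179 - (39049/326455 + 18561/35740) = -19179 - 1*1490988503/2333500340 = -19179 - 1490988503/2333500340 = -44755694009363/2333500340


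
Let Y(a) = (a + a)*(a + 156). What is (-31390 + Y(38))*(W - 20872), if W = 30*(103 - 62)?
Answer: 326960732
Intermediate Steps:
W = 1230 (W = 30*41 = 1230)
Y(a) = 2*a*(156 + a) (Y(a) = (2*a)*(156 + a) = 2*a*(156 + a))
(-31390 + Y(38))*(W - 20872) = (-31390 + 2*38*(156 + 38))*(1230 - 20872) = (-31390 + 2*38*194)*(-19642) = (-31390 + 14744)*(-19642) = -16646*(-19642) = 326960732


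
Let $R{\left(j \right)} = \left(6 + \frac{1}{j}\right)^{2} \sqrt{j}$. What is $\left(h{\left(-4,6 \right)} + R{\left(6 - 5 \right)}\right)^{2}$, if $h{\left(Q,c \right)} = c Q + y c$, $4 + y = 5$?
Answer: $961$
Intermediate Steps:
$y = 1$ ($y = -4 + 5 = 1$)
$h{\left(Q,c \right)} = c + Q c$ ($h{\left(Q,c \right)} = c Q + 1 c = Q c + c = c + Q c$)
$R{\left(j \right)} = \sqrt{j} \left(6 + \frac{1}{j}\right)^{2}$
$\left(h{\left(-4,6 \right)} + R{\left(6 - 5 \right)}\right)^{2} = \left(6 \left(1 - 4\right) + \frac{\left(1 + 6 \left(6 - 5\right)\right)^{2}}{\left(6 - 5\right)^{\frac{3}{2}}}\right)^{2} = \left(6 \left(-3\right) + \frac{\left(1 + 6 \left(6 - 5\right)\right)^{2}}{\left(6 - 5\right)^{\frac{3}{2}}}\right)^{2} = \left(-18 + 1^{-3/2} \left(1 + 6 \cdot 1\right)^{2}\right)^{2} = \left(-18 + 1 \left(1 + 6\right)^{2}\right)^{2} = \left(-18 + 1 \cdot 7^{2}\right)^{2} = \left(-18 + 1 \cdot 49\right)^{2} = \left(-18 + 49\right)^{2} = 31^{2} = 961$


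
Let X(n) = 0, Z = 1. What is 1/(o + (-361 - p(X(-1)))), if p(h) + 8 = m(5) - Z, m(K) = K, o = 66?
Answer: -1/291 ≈ -0.0034364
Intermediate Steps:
p(h) = -4 (p(h) = -8 + (5 - 1*1) = -8 + (5 - 1) = -8 + 4 = -4)
1/(o + (-361 - p(X(-1)))) = 1/(66 + (-361 - 1*(-4))) = 1/(66 + (-361 + 4)) = 1/(66 - 357) = 1/(-291) = -1/291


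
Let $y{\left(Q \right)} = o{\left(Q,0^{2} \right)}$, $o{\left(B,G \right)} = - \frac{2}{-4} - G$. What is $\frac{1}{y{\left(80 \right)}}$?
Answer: $2$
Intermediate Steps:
$o{\left(B,G \right)} = \frac{1}{2} - G$ ($o{\left(B,G \right)} = \left(-2\right) \left(- \frac{1}{4}\right) - G = \frac{1}{2} - G$)
$y{\left(Q \right)} = \frac{1}{2}$ ($y{\left(Q \right)} = \frac{1}{2} - 0^{2} = \frac{1}{2} - 0 = \frac{1}{2} + 0 = \frac{1}{2}$)
$\frac{1}{y{\left(80 \right)}} = \frac{1}{\frac{1}{2}} = 2$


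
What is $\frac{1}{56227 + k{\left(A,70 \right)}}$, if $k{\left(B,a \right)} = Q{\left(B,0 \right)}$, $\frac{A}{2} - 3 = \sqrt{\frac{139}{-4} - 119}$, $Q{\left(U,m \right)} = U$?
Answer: $\frac{56233}{3162150904} - \frac{i \sqrt{615}}{3162150904} \approx 1.7783 \cdot 10^{-5} - 7.8425 \cdot 10^{-9} i$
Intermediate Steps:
$A = 6 + i \sqrt{615}$ ($A = 6 + 2 \sqrt{\frac{139}{-4} - 119} = 6 + 2 \sqrt{139 \left(- \frac{1}{4}\right) - 119} = 6 + 2 \sqrt{- \frac{139}{4} - 119} = 6 + 2 \sqrt{- \frac{615}{4}} = 6 + 2 \frac{i \sqrt{615}}{2} = 6 + i \sqrt{615} \approx 6.0 + 24.799 i$)
$k{\left(B,a \right)} = B$
$\frac{1}{56227 + k{\left(A,70 \right)}} = \frac{1}{56227 + \left(6 + i \sqrt{615}\right)} = \frac{1}{56233 + i \sqrt{615}}$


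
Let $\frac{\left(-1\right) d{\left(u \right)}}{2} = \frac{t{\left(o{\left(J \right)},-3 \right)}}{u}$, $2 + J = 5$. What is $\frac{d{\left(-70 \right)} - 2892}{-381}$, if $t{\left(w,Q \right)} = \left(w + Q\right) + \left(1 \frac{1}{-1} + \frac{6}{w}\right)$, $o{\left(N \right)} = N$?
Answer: $\frac{797}{105} \approx 7.5905$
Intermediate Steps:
$J = 3$ ($J = -2 + 5 = 3$)
$t{\left(w,Q \right)} = -1 + Q + w + \frac{6}{w}$ ($t{\left(w,Q \right)} = \left(Q + w\right) + \left(1 \left(-1\right) + \frac{6}{w}\right) = \left(Q + w\right) - \left(1 - \frac{6}{w}\right) = -1 + Q + w + \frac{6}{w}$)
$d{\left(u \right)} = - \frac{2}{u}$ ($d{\left(u \right)} = - 2 \frac{-1 - 3 + 3 + \frac{6}{3}}{u} = - 2 \frac{-1 - 3 + 3 + 6 \cdot \frac{1}{3}}{u} = - 2 \frac{-1 - 3 + 3 + 2}{u} = - 2 \cdot 1 \frac{1}{u} = - \frac{2}{u}$)
$\frac{d{\left(-70 \right)} - 2892}{-381} = \frac{- \frac{2}{-70} - 2892}{-381} = \left(\left(-2\right) \left(- \frac{1}{70}\right) - 2892\right) \left(- \frac{1}{381}\right) = \left(\frac{1}{35} - 2892\right) \left(- \frac{1}{381}\right) = \left(- \frac{101219}{35}\right) \left(- \frac{1}{381}\right) = \frac{797}{105}$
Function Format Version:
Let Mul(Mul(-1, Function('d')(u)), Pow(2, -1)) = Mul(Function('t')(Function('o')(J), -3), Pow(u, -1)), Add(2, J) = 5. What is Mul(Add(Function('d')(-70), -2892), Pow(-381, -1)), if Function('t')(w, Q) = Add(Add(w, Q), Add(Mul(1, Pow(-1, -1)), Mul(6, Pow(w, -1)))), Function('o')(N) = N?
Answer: Rational(797, 105) ≈ 7.5905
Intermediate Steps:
J = 3 (J = Add(-2, 5) = 3)
Function('t')(w, Q) = Add(-1, Q, w, Mul(6, Pow(w, -1))) (Function('t')(w, Q) = Add(Add(Q, w), Add(Mul(1, -1), Mul(6, Pow(w, -1)))) = Add(Add(Q, w), Add(-1, Mul(6, Pow(w, -1)))) = Add(-1, Q, w, Mul(6, Pow(w, -1))))
Function('d')(u) = Mul(-2, Pow(u, -1)) (Function('d')(u) = Mul(-2, Mul(Add(-1, -3, 3, Mul(6, Pow(3, -1))), Pow(u, -1))) = Mul(-2, Mul(Add(-1, -3, 3, Mul(6, Rational(1, 3))), Pow(u, -1))) = Mul(-2, Mul(Add(-1, -3, 3, 2), Pow(u, -1))) = Mul(-2, Mul(1, Pow(u, -1))) = Mul(-2, Pow(u, -1)))
Mul(Add(Function('d')(-70), -2892), Pow(-381, -1)) = Mul(Add(Mul(-2, Pow(-70, -1)), -2892), Pow(-381, -1)) = Mul(Add(Mul(-2, Rational(-1, 70)), -2892), Rational(-1, 381)) = Mul(Add(Rational(1, 35), -2892), Rational(-1, 381)) = Mul(Rational(-101219, 35), Rational(-1, 381)) = Rational(797, 105)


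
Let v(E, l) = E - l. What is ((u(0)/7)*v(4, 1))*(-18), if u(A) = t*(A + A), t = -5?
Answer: 0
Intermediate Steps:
u(A) = -10*A (u(A) = -5*(A + A) = -10*A)
((u(0)/7)*v(4, 1))*(-18) = ((-10*0/7)*(4 - 1*1))*(-18) = ((0*(1/7))*(4 - 1))*(-18) = (0*3)*(-18) = 0*(-18) = 0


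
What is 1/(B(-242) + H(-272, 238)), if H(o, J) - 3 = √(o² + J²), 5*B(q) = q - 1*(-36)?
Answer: 955/3229219 + 850*√113/3229219 ≈ 0.0030938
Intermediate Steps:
B(q) = 36/5 + q/5 (B(q) = (q - 1*(-36))/5 = (q + 36)/5 = (36 + q)/5 = 36/5 + q/5)
H(o, J) = 3 + √(J² + o²) (H(o, J) = 3 + √(o² + J²) = 3 + √(J² + o²))
1/(B(-242) + H(-272, 238)) = 1/((36/5 + (⅕)*(-242)) + (3 + √(238² + (-272)²))) = 1/((36/5 - 242/5) + (3 + √(56644 + 73984))) = 1/(-206/5 + (3 + √130628)) = 1/(-206/5 + (3 + 34*√113)) = 1/(-191/5 + 34*√113)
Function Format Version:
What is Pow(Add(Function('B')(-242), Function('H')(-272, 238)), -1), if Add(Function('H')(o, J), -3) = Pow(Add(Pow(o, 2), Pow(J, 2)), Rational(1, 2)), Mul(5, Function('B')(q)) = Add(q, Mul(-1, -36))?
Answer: Add(Rational(955, 3229219), Mul(Rational(850, 3229219), Pow(113, Rational(1, 2)))) ≈ 0.0030938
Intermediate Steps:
Function('B')(q) = Add(Rational(36, 5), Mul(Rational(1, 5), q)) (Function('B')(q) = Mul(Rational(1, 5), Add(q, Mul(-1, -36))) = Mul(Rational(1, 5), Add(q, 36)) = Mul(Rational(1, 5), Add(36, q)) = Add(Rational(36, 5), Mul(Rational(1, 5), q)))
Function('H')(o, J) = Add(3, Pow(Add(Pow(J, 2), Pow(o, 2)), Rational(1, 2))) (Function('H')(o, J) = Add(3, Pow(Add(Pow(o, 2), Pow(J, 2)), Rational(1, 2))) = Add(3, Pow(Add(Pow(J, 2), Pow(o, 2)), Rational(1, 2))))
Pow(Add(Function('B')(-242), Function('H')(-272, 238)), -1) = Pow(Add(Add(Rational(36, 5), Mul(Rational(1, 5), -242)), Add(3, Pow(Add(Pow(238, 2), Pow(-272, 2)), Rational(1, 2)))), -1) = Pow(Add(Add(Rational(36, 5), Rational(-242, 5)), Add(3, Pow(Add(56644, 73984), Rational(1, 2)))), -1) = Pow(Add(Rational(-206, 5), Add(3, Pow(130628, Rational(1, 2)))), -1) = Pow(Add(Rational(-206, 5), Add(3, Mul(34, Pow(113, Rational(1, 2))))), -1) = Pow(Add(Rational(-191, 5), Mul(34, Pow(113, Rational(1, 2)))), -1)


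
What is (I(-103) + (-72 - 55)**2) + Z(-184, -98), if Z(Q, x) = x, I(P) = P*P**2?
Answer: -1076696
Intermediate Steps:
I(P) = P**3
(I(-103) + (-72 - 55)**2) + Z(-184, -98) = ((-103)**3 + (-72 - 55)**2) - 98 = (-1092727 + (-127)**2) - 98 = (-1092727 + 16129) - 98 = -1076598 - 98 = -1076696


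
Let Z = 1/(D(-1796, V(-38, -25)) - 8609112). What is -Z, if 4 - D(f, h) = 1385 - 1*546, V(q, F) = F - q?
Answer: 1/8609947 ≈ 1.1614e-7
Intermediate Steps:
D(f, h) = -835 (D(f, h) = 4 - (1385 - 1*546) = 4 - (1385 - 546) = 4 - 1*839 = 4 - 839 = -835)
Z = -1/8609947 (Z = 1/(-835 - 8609112) = 1/(-8609947) = -1/8609947 ≈ -1.1614e-7)
-Z = -1*(-1/8609947) = 1/8609947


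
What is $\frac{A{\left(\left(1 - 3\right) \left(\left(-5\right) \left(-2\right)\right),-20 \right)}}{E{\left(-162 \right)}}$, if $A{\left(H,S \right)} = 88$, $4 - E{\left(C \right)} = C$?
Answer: $\frac{44}{83} \approx 0.53012$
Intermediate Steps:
$E{\left(C \right)} = 4 - C$
$\frac{A{\left(\left(1 - 3\right) \left(\left(-5\right) \left(-2\right)\right),-20 \right)}}{E{\left(-162 \right)}} = \frac{88}{4 - -162} = \frac{88}{4 + 162} = \frac{88}{166} = 88 \cdot \frac{1}{166} = \frac{44}{83}$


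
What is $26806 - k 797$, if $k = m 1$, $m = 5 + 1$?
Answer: $22024$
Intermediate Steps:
$m = 6$
$k = 6$ ($k = 6 \cdot 1 = 6$)
$26806 - k 797 = 26806 - 6 \cdot 797 = 26806 - 4782 = 22024$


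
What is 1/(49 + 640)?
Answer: 1/689 ≈ 0.0014514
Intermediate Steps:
1/(49 + 640) = 1/689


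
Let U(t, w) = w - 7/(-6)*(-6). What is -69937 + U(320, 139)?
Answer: -69805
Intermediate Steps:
U(t, w) = -7 + w (U(t, w) = w - 7*(-⅙)*(-6) = w + (7/6)*(-6) = w - 7 = -7 + w)
-69937 + U(320, 139) = -69937 + (-7 + 139) = -69937 + 132 = -69805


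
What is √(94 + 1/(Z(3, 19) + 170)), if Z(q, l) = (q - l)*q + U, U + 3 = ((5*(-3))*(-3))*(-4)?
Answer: 21*√793/61 ≈ 9.6945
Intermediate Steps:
U = -183 (U = -3 + ((5*(-3))*(-3))*(-4) = -3 - 15*(-3)*(-4) = -3 + 45*(-4) = -3 - 180 = -183)
Z(q, l) = -183 + q*(q - l) (Z(q, l) = (q - l)*q - 183 = q*(q - l) - 183 = -183 + q*(q - l))
√(94 + 1/(Z(3, 19) + 170)) = √(94 + 1/((-183 + 3² - 1*19*3) + 170)) = √(94 + 1/((-183 + 9 - 57) + 170)) = √(94 + 1/(-231 + 170)) = √(94 + 1/(-61)) = √(94 - 1/61) = √(5733/61) = 21*√793/61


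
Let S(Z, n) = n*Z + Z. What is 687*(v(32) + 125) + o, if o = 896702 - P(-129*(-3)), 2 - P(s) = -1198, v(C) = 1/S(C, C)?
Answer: 345444933/352 ≈ 9.8138e+5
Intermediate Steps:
S(Z, n) = Z + Z*n (S(Z, n) = Z*n + Z = Z + Z*n)
v(C) = 1/(C*(1 + C))
P(s) = 1200 (P(s) = 2 - 1*(-1198) = 2 + 1198 = 1200)
o = 895502 (o = 896702 - 1*1200 = 896702 - 1200 = 895502)
687*(v(32) + 125) + o = 687*(1/(32*(1 + 32)) + 125) + 895502 = 687*((1/32)/33 + 125) + 895502 = 687*((1/32)*(1/33) + 125) + 895502 = 687*(1/1056 + 125) + 895502 = 687*(132001/1056) + 895502 = 30228229/352 + 895502 = 345444933/352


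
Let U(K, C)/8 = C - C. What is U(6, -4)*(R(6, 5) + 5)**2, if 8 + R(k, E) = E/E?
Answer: 0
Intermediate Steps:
U(K, C) = 0 (U(K, C) = 8*(C - C) = 8*0 = 0)
R(k, E) = -7 (R(k, E) = -8 + E/E = -8 + 1 = -7)
U(6, -4)*(R(6, 5) + 5)**2 = 0*(-7 + 5)**2 = 0*(-2)**2 = 0*4 = 0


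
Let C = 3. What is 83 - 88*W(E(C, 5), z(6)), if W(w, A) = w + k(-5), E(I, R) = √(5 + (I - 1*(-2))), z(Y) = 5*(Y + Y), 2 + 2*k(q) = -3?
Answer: 303 - 88*√10 ≈ 24.720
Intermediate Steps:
k(q) = -5/2 (k(q) = -1 + (½)*(-3) = -1 - 3/2 = -5/2)
z(Y) = 10*Y (z(Y) = 5*(2*Y) = 10*Y)
E(I, R) = √(7 + I) (E(I, R) = √(5 + (I + 2)) = √(5 + (2 + I)) = √(7 + I))
W(w, A) = -5/2 + w (W(w, A) = w - 5/2 = -5/2 + w)
83 - 88*W(E(C, 5), z(6)) = 83 - 88*(-5/2 + √(7 + 3)) = 83 - 88*(-5/2 + √10) = 83 + (220 - 88*√10) = 303 - 88*√10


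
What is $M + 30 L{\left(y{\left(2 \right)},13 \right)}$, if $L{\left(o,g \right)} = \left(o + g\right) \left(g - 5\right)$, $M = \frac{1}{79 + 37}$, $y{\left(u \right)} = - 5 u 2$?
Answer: $- \frac{194879}{116} \approx -1680.0$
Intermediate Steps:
$y{\left(u \right)} = - 10 u$
$M = \frac{1}{116} \approx 0.0086207$
$L{\left(o,g \right)} = \left(-5 + g\right) \left(g + o\right)$ ($L{\left(o,g \right)} = \left(g + o\right) \left(-5 + g\right) = \left(-5 + g\right) \left(g + o\right)$)
$M + 30 L{\left(y{\left(2 \right)},13 \right)} = \frac{1}{116} + 30 \left(13^{2} - 65 - 5 \left(\left(-10\right) 2\right) + 13 \left(\left(-10\right) 2\right)\right) = \frac{1}{116} + 30 \left(169 - 65 - -100 + 13 \left(-20\right)\right) = \frac{1}{116} + 30 \left(169 - 65 + 100 - 260\right) = \frac{1}{116} + 30 \left(-56\right) = \frac{1}{116} - 1680 = - \frac{194879}{116}$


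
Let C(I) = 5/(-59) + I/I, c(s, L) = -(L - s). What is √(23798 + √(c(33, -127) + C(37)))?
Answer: √(82840838 + 59*√560146)/59 ≈ 154.31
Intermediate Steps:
c(s, L) = s - L
C(I) = 54/59 (C(I) = 5*(-1/59) + 1 = -5/59 + 1 = 54/59)
√(23798 + √(c(33, -127) + C(37))) = √(23798 + √((33 - 1*(-127)) + 54/59)) = √(23798 + √((33 + 127) + 54/59)) = √(23798 + √(160 + 54/59)) = √(23798 + √(9494/59)) = √(23798 + √560146/59)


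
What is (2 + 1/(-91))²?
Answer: 32761/8281 ≈ 3.9562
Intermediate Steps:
(2 + 1/(-91))² = (2 - 1/91)² = (181/91)² = 32761/8281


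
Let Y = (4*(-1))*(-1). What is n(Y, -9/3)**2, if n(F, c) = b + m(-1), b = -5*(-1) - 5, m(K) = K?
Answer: 1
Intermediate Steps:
Y = 4 (Y = -4*(-1) = 4)
b = 0 (b = 5 - 5 = 0)
n(F, c) = -1 (n(F, c) = 0 - 1 = -1)
n(Y, -9/3)**2 = (-1)**2 = 1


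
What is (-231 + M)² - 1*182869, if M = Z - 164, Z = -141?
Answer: 104427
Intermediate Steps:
M = -305 (M = -141 - 164 = -305)
(-231 + M)² - 1*182869 = (-231 - 305)² - 1*182869 = (-536)² - 182869 = 287296 - 182869 = 104427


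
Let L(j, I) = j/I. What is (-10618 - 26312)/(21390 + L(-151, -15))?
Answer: -553950/321001 ≈ -1.7257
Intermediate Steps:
(-10618 - 26312)/(21390 + L(-151, -15)) = (-10618 - 26312)/(21390 - 151/(-15)) = -36930/(21390 - 151*(-1/15)) = -36930/(21390 + 151/15) = -36930/321001/15 = -36930*15/321001 = -553950/321001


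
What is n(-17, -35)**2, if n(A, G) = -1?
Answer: 1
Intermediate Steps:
n(-17, -35)**2 = (-1)**2 = 1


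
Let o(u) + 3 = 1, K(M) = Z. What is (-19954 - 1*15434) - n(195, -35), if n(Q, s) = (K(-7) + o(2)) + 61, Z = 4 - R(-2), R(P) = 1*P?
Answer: -35453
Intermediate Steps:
R(P) = P
Z = 6 (Z = 4 - 1*(-2) = 4 + 2 = 6)
K(M) = 6
o(u) = -2 (o(u) = -3 + 1 = -2)
n(Q, s) = 65 (n(Q, s) = (6 - 2) + 61 = 4 + 61 = 65)
(-19954 - 1*15434) - n(195, -35) = (-19954 - 1*15434) - 1*65 = (-19954 - 15434) - 65 = -35388 - 65 = -35453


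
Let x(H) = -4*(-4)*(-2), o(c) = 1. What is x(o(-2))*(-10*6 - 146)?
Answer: 6592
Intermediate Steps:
x(H) = -32 (x(H) = 16*(-2) = -32)
x(o(-2))*(-10*6 - 146) = -32*(-10*6 - 146) = -32*(-60 - 146) = -32*(-206) = 6592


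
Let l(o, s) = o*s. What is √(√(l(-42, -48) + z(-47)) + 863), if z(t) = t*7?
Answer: √(863 + √1687) ≈ 30.068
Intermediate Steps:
z(t) = 7*t
√(√(l(-42, -48) + z(-47)) + 863) = √(√(-42*(-48) + 7*(-47)) + 863) = √(√(2016 - 329) + 863) = √(√1687 + 863) = √(863 + √1687)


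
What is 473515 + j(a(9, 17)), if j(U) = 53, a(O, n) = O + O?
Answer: 473568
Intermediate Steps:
a(O, n) = 2*O
473515 + j(a(9, 17)) = 473515 + 53 = 473568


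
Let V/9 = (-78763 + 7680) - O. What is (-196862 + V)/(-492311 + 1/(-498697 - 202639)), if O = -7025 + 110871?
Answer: 1242222453928/345275427497 ≈ 3.5978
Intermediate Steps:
O = 103846
V = -1574361 (V = 9*((-78763 + 7680) - 1*103846) = 9*(-71083 - 103846) = 9*(-174929) = -1574361)
(-196862 + V)/(-492311 + 1/(-498697 - 202639)) = (-196862 - 1574361)/(-492311 + 1/(-498697 - 202639)) = -1771223/(-492311 + 1/(-701336)) = -1771223/(-492311 - 1/701336) = -1771223/(-345275427497/701336) = -1771223*(-701336/345275427497) = 1242222453928/345275427497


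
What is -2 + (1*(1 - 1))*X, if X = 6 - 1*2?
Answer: -2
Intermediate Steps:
X = 4 (X = 6 - 2 = 4)
-2 + (1*(1 - 1))*X = -2 + (1*(1 - 1))*4 = -2 + (1*0)*4 = -2 + 0*4 = -2 + 0 = -2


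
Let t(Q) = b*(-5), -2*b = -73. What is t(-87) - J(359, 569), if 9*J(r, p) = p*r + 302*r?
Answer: -628663/18 ≈ -34926.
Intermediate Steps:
b = 73/2 (b = -1/2*(-73) = 73/2 ≈ 36.500)
J(r, p) = 302*r/9 + p*r/9 (J(r, p) = (p*r + 302*r)/9 = (302*r + p*r)/9 = 302*r/9 + p*r/9)
t(Q) = -365/2 (t(Q) = (73/2)*(-5) = -365/2)
t(-87) - J(359, 569) = -365/2 - 359*(302 + 569)/9 = -365/2 - 359*871/9 = -365/2 - 1*312689/9 = -365/2 - 312689/9 = -628663/18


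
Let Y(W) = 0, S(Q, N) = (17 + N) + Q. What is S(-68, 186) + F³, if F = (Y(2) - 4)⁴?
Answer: 16777351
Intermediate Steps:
S(Q, N) = 17 + N + Q
F = 256 (F = (0 - 4)⁴ = (-4)⁴ = 256)
S(-68, 186) + F³ = (17 + 186 - 68) + 256³ = 135 + 16777216 = 16777351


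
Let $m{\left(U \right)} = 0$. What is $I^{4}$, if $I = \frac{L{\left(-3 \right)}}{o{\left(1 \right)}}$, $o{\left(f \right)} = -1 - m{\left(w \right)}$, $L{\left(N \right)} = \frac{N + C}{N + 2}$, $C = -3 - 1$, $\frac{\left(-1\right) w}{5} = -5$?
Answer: $2401$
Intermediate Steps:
$w = 25$ ($w = \left(-5\right) \left(-5\right) = 25$)
$C = -4$ ($C = -3 - 1 = -4$)
$L{\left(N \right)} = \frac{-4 + N}{2 + N}$ ($L{\left(N \right)} = \frac{N - 4}{N + 2} = \frac{-4 + N}{2 + N}$)
$o{\left(f \right)} = -1$ ($o{\left(f \right)} = -1 - 0 = -1 + 0 = -1$)
$I = -7$ ($I = \frac{\frac{1}{2 - 3} \left(-4 - 3\right)}{-1} = \frac{1}{-1} \left(-7\right) \left(-1\right) = \left(-1\right) \left(-7\right) \left(-1\right) = 7 \left(-1\right) = -7$)
$I^{4} = \left(-7\right)^{4} = 2401$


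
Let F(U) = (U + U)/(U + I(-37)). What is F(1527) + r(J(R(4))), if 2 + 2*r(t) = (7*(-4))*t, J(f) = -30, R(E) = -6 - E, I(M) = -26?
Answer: 631973/1501 ≈ 421.03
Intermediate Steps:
F(U) = 2*U/(-26 + U) (F(U) = (U + U)/(U - 26) = (2*U)/(-26 + U) = 2*U/(-26 + U))
r(t) = -1 - 14*t (r(t) = -1 + ((7*(-4))*t)/2 = -1 + (-28*t)/2 = -1 - 14*t)
F(1527) + r(J(R(4))) = 2*1527/(-26 + 1527) + (-1 - 14*(-30)) = 2*1527/1501 + (-1 + 420) = 2*1527*(1/1501) + 419 = 3054/1501 + 419 = 631973/1501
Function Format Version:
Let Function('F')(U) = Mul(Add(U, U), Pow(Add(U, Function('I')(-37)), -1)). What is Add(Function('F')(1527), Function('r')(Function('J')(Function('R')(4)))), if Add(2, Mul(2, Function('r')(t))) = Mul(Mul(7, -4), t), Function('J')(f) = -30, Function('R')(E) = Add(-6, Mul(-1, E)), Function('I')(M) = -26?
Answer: Rational(631973, 1501) ≈ 421.03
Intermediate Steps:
Function('F')(U) = Mul(2, U, Pow(Add(-26, U), -1)) (Function('F')(U) = Mul(Add(U, U), Pow(Add(U, -26), -1)) = Mul(Mul(2, U), Pow(Add(-26, U), -1)) = Mul(2, U, Pow(Add(-26, U), -1)))
Function('r')(t) = Add(-1, Mul(-14, t)) (Function('r')(t) = Add(-1, Mul(Rational(1, 2), Mul(Mul(7, -4), t))) = Add(-1, Mul(Rational(1, 2), Mul(-28, t))) = Add(-1, Mul(-14, t)))
Add(Function('F')(1527), Function('r')(Function('J')(Function('R')(4)))) = Add(Mul(2, 1527, Pow(Add(-26, 1527), -1)), Add(-1, Mul(-14, -30))) = Add(Mul(2, 1527, Pow(1501, -1)), Add(-1, 420)) = Add(Mul(2, 1527, Rational(1, 1501)), 419) = Add(Rational(3054, 1501), 419) = Rational(631973, 1501)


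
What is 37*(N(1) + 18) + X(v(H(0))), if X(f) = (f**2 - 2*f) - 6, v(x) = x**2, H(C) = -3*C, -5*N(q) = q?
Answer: 3263/5 ≈ 652.60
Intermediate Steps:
N(q) = -q/5
X(f) = -6 + f**2 - 2*f
37*(N(1) + 18) + X(v(H(0))) = 37*(-1/5*1 + 18) + (-6 + ((-3*0)**2)**2 - 2*(-3*0)**2) = 37*(-1/5 + 18) + (-6 + (0**2)**2 - 2*0**2) = 37*(89/5) + (-6 + 0**2 - 2*0) = 3293/5 + (-6 + 0 + 0) = 3293/5 - 6 = 3263/5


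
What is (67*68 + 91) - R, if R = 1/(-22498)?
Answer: 104548207/22498 ≈ 4647.0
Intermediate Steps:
R = -1/22498 ≈ -4.4448e-5
(67*68 + 91) - R = (67*68 + 91) - 1*(-1/22498) = (4556 + 91) + 1/22498 = 4647 + 1/22498 = 104548207/22498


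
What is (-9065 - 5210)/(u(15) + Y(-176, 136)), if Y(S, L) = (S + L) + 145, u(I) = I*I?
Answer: -2855/66 ≈ -43.258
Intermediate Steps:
u(I) = I²
Y(S, L) = 145 + L + S (Y(S, L) = (L + S) + 145 = 145 + L + S)
(-9065 - 5210)/(u(15) + Y(-176, 136)) = (-9065 - 5210)/(15² + (145 + 136 - 176)) = -14275/(225 + 105) = -14275/330 = -14275*1/330 = -2855/66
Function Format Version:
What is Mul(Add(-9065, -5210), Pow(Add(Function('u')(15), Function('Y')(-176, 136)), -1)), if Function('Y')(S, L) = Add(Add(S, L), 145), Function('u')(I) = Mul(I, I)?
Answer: Rational(-2855, 66) ≈ -43.258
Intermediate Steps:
Function('u')(I) = Pow(I, 2)
Function('Y')(S, L) = Add(145, L, S) (Function('Y')(S, L) = Add(Add(L, S), 145) = Add(145, L, S))
Mul(Add(-9065, -5210), Pow(Add(Function('u')(15), Function('Y')(-176, 136)), -1)) = Mul(Add(-9065, -5210), Pow(Add(Pow(15, 2), Add(145, 136, -176)), -1)) = Mul(-14275, Pow(Add(225, 105), -1)) = Mul(-14275, Pow(330, -1)) = Mul(-14275, Rational(1, 330)) = Rational(-2855, 66)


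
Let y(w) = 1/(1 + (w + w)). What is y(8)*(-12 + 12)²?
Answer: 0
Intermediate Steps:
y(w) = 1/(1 + 2*w)
y(8)*(-12 + 12)² = (-12 + 12)²/(1 + 2*8) = 0²/(1 + 16) = 0/17 = (1/17)*0 = 0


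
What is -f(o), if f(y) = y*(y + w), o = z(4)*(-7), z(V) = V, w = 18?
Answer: -280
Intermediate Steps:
o = -28 (o = 4*(-7) = -28)
f(y) = y*(18 + y) (f(y) = y*(y + 18) = y*(18 + y))
-f(o) = -(-28)*(18 - 28) = -(-28)*(-10) = -1*280 = -280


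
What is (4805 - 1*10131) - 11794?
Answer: -17120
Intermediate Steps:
(4805 - 1*10131) - 11794 = (4805 - 10131) - 11794 = -5326 - 11794 = -17120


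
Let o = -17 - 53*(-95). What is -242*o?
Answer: -1214356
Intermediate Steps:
o = 5018 (o = -17 + 5035 = 5018)
-242*o = -242*5018 = -1214356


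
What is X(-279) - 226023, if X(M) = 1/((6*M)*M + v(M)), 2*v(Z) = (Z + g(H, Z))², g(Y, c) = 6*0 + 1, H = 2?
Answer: -114297118823/505688 ≈ -2.2602e+5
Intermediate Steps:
g(Y, c) = 1 (g(Y, c) = 0 + 1 = 1)
v(Z) = (1 + Z)²/2 (v(Z) = (Z + 1)²/2 = (1 + Z)²/2)
X(M) = 1/((1 + M)²/2 + 6*M²) (X(M) = 1/((6*M)*M + (1 + M)²/2) = 1/(6*M² + (1 + M)²/2) = 1/((1 + M)²/2 + 6*M²))
X(-279) - 226023 = 2/((1 - 279)² + 12*(-279)²) - 226023 = 2/((-278)² + 12*77841) - 226023 = 2/(77284 + 934092) - 226023 = 2/1011376 - 226023 = 2*(1/1011376) - 226023 = 1/505688 - 226023 = -114297118823/505688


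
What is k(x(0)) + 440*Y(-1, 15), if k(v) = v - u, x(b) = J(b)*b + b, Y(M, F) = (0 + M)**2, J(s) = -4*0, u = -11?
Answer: 451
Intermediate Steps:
J(s) = 0
Y(M, F) = M**2
x(b) = b (x(b) = 0*b + b = 0 + b = b)
k(v) = 11 + v (k(v) = v - 1*(-11) = v + 11 = 11 + v)
k(x(0)) + 440*Y(-1, 15) = (11 + 0) + 440*(-1)**2 = 11 + 440*1 = 11 + 440 = 451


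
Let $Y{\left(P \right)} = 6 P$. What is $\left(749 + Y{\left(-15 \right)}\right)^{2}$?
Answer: $434281$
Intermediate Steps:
$\left(749 + Y{\left(-15 \right)}\right)^{2} = \left(749 + 6 \left(-15\right)\right)^{2} = \left(749 - 90\right)^{2} = 659^{2} = 434281$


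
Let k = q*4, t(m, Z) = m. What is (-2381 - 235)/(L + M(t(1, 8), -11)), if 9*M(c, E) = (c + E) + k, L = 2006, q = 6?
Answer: -5886/4517 ≈ -1.3031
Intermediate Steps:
k = 24 (k = 6*4 = 24)
M(c, E) = 8/3 + E/9 + c/9 (M(c, E) = ((c + E) + 24)/9 = ((E + c) + 24)/9 = (24 + E + c)/9 = 8/3 + E/9 + c/9)
(-2381 - 235)/(L + M(t(1, 8), -11)) = (-2381 - 235)/(2006 + (8/3 + (⅑)*(-11) + (⅑)*1)) = -2616/(2006 + (8/3 - 11/9 + ⅑)) = -2616/(2006 + 14/9) = -2616/18068/9 = -2616*9/18068 = -5886/4517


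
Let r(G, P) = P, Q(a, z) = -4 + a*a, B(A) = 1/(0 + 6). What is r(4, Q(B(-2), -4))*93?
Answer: -4433/12 ≈ -369.42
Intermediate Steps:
B(A) = ⅙ (B(A) = 1/6 = ⅙)
Q(a, z) = -4 + a²
r(4, Q(B(-2), -4))*93 = (-4 + (⅙)²)*93 = (-4 + 1/36)*93 = -143/36*93 = -4433/12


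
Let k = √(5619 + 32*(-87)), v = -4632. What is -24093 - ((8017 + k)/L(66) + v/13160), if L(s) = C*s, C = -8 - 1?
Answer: -23528461199/977130 + √35/66 ≈ -24079.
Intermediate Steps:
C = -9
k = 9*√35 (k = √(5619 - 2784) = √2835 = 9*√35 ≈ 53.245)
L(s) = -9*s
-24093 - ((8017 + k)/L(66) + v/13160) = -24093 - ((8017 + 9*√35)/((-9*66)) - 4632/13160) = -24093 - ((8017 + 9*√35)/(-594) - 4632*1/13160) = -24093 - ((8017 + 9*√35)*(-1/594) - 579/1645) = -24093 - ((-8017/594 - √35/66) - 579/1645) = -24093 - (-13531891/977130 - √35/66) = -24093 + (13531891/977130 + √35/66) = -23528461199/977130 + √35/66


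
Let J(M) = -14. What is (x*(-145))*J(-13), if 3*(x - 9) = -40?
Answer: -26390/3 ≈ -8796.7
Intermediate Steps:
x = -13/3 (x = 9 + (1/3)*(-40) = 9 - 40/3 = -13/3 ≈ -4.3333)
(x*(-145))*J(-13) = -13/3*(-145)*(-14) = (1885/3)*(-14) = -26390/3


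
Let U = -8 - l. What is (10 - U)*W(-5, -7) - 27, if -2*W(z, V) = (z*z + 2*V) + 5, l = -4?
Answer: -139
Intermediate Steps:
W(z, V) = -5/2 - V - z²/2 (W(z, V) = -((z*z + 2*V) + 5)/2 = -((z² + 2*V) + 5)/2 = -(5 + z² + 2*V)/2 = -5/2 - V - z²/2)
U = -4 (U = -8 - 1*(-4) = -8 + 4 = -4)
(10 - U)*W(-5, -7) - 27 = (10 - 1*(-4))*(-5/2 - 1*(-7) - ½*(-5)²) - 27 = (10 + 4)*(-5/2 + 7 - ½*25) - 27 = 14*(-5/2 + 7 - 25/2) - 27 = 14*(-8) - 27 = -112 - 27 = -139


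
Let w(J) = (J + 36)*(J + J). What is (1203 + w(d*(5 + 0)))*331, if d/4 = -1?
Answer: 186353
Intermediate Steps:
d = -4 (d = 4*(-1) = -4)
w(J) = 2*J*(36 + J) (w(J) = (36 + J)*(2*J) = 2*J*(36 + J))
(1203 + w(d*(5 + 0)))*331 = (1203 + 2*(-4*(5 + 0))*(36 - 4*(5 + 0)))*331 = (1203 + 2*(-4*5)*(36 - 4*5))*331 = (1203 + 2*(-20)*(36 - 20))*331 = (1203 + 2*(-20)*16)*331 = (1203 - 640)*331 = 563*331 = 186353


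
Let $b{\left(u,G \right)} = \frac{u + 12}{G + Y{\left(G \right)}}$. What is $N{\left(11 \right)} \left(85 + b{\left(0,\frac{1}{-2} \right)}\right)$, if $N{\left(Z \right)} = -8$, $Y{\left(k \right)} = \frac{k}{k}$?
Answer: $-872$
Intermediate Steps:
$Y{\left(k \right)} = 1$
$b{\left(u,G \right)} = \frac{12 + u}{1 + G}$ ($b{\left(u,G \right)} = \frac{u + 12}{G + 1} = \frac{12 + u}{1 + G}$)
$N{\left(11 \right)} \left(85 + b{\left(0,\frac{1}{-2} \right)}\right) = - 8 \left(85 + \frac{12 + 0}{1 + \frac{1}{-2}}\right) = - 8 \left(85 + \frac{1}{1 - \frac{1}{2}} \cdot 12\right) = - 8 \left(85 + \frac{1}{\frac{1}{2}} \cdot 12\right) = - 8 \left(85 + 2 \cdot 12\right) = - 8 \left(85 + 24\right) = \left(-8\right) 109 = -872$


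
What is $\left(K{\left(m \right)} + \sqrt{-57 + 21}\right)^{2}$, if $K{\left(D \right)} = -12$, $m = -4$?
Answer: $108 - 144 i \approx 108.0 - 144.0 i$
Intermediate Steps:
$\left(K{\left(m \right)} + \sqrt{-57 + 21}\right)^{2} = \left(-12 + \sqrt{-57 + 21}\right)^{2} = \left(-12 + \sqrt{-36}\right)^{2} = \left(-12 + 6 i\right)^{2}$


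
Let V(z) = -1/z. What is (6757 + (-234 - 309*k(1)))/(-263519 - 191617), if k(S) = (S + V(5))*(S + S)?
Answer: -30143/2275680 ≈ -0.013246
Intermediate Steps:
k(S) = 2*S*(-1/5 + S) (k(S) = (S - 1/5)*(S + S) = (S - 1*1/5)*(2*S) = (S - 1/5)*(2*S) = (-1/5 + S)*(2*S) = 2*S*(-1/5 + S))
(6757 + (-234 - 309*k(1)))/(-263519 - 191617) = (6757 + (-234 - 618*(-1 + 5*1)/5))/(-263519 - 191617) = (6757 + (-234 - 618*(-1 + 5)/5))/(-455136) = (6757 + (-234 - 618*4/5))*(-1/455136) = (6757 + (-234 - 309*8/5))*(-1/455136) = (6757 + (-234 - 2472/5))*(-1/455136) = (6757 - 3642/5)*(-1/455136) = (30143/5)*(-1/455136) = -30143/2275680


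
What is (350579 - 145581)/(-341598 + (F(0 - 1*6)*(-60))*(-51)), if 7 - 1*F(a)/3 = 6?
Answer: -102499/166209 ≈ -0.61669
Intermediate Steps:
F(a) = 3 (F(a) = 21 - 3*6 = 21 - 18 = 3)
(350579 - 145581)/(-341598 + (F(0 - 1*6)*(-60))*(-51)) = (350579 - 145581)/(-341598 + (3*(-60))*(-51)) = 204998/(-341598 - 180*(-51)) = 204998/(-341598 + 9180) = 204998/(-332418) = 204998*(-1/332418) = -102499/166209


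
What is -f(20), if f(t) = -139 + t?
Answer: 119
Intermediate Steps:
-f(20) = -(-139 + 20) = -1*(-119) = 119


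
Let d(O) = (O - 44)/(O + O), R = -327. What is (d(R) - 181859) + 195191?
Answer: 8719499/654 ≈ 13333.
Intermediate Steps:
d(O) = (-44 + O)/(2*O) (d(O) = (-44 + O)/((2*O)) = (-44 + O)*(1/(2*O)) = (-44 + O)/(2*O))
(d(R) - 181859) + 195191 = ((1/2)*(-44 - 327)/(-327) - 181859) + 195191 = ((1/2)*(-1/327)*(-371) - 181859) + 195191 = (371/654 - 181859) + 195191 = -118935415/654 + 195191 = 8719499/654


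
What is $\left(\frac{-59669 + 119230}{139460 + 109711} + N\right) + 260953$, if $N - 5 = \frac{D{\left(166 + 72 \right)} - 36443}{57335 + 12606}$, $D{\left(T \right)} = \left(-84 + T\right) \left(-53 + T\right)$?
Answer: $\frac{4547787424575676}{17427268911} \approx 2.6096 \cdot 10^{5}$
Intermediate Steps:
$N = \frac{341752}{69941}$ ($N = 5 + \frac{\left(4452 + \left(166 + 72\right)^{2} - 137 \left(166 + 72\right)\right) - 36443}{57335 + 12606} = 5 + \frac{\left(4452 + 238^{2} - 32606\right) - 36443}{69941} = 5 + \left(\left(4452 + 56644 - 32606\right) - 36443\right) \frac{1}{69941} = 5 + \left(28490 - 36443\right) \frac{1}{69941} = 5 - \frac{7953}{69941} = \frac{341752}{69941} \approx 4.8863$)
$\left(\frac{-59669 + 119230}{139460 + 109711} + N\right) + 260953 = \left(\frac{-59669 + 119230}{139460 + 109711} + \frac{341752}{69941}\right) + 260953 = \left(\frac{59561}{249171} + \frac{341752}{69941}\right) + 260953 = \frac{89320443493}{17427268911} + 260953 = \frac{4547787424575676}{17427268911}$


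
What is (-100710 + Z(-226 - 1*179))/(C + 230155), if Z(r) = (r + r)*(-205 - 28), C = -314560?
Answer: -5868/5627 ≈ -1.0428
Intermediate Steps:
Z(r) = -466*r (Z(r) = (2*r)*(-233) = -466*r)
(-100710 + Z(-226 - 1*179))/(C + 230155) = (-100710 - 466*(-226 - 1*179))/(-314560 + 230155) = (-100710 - 466*(-226 - 179))/(-84405) = (-100710 - 466*(-405))*(-1/84405) = (-100710 + 188730)*(-1/84405) = 88020*(-1/84405) = -5868/5627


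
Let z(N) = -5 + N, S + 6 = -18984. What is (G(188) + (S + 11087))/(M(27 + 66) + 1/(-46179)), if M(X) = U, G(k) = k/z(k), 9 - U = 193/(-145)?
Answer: -3227586461085/4219735817 ≈ -764.88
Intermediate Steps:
S = -18990 (S = -6 - 18984 = -18990)
U = 1498/145 (U = 9 - 193/(-145) = 9 - 193*(-1)/145 = 9 - 1*(-193/145) = 9 + 193/145 = 1498/145 ≈ 10.331)
G(k) = k/(-5 + k)
M(X) = 1498/145
(G(188) + (S + 11087))/(M(27 + 66) + 1/(-46179)) = (188/(-5 + 188) + (-18990 + 11087))/(1498/145 + 1/(-46179)) = (188/183 - 7903)/(1498/145 - 1/46179) = (188*(1/183) - 7903)/(69175997/6695955) = (188/183 - 7903)*(6695955/69175997) = -1446061/183*6695955/69175997 = -3227586461085/4219735817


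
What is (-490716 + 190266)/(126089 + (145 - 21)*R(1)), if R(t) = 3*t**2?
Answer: -300450/126461 ≈ -2.3758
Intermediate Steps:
(-490716 + 190266)/(126089 + (145 - 21)*R(1)) = (-490716 + 190266)/(126089 + (145 - 21)*(3*1**2)) = -300450/(126089 + 124*(3*1)) = -300450/(126089 + 124*3) = -300450/(126089 + 372) = -300450/126461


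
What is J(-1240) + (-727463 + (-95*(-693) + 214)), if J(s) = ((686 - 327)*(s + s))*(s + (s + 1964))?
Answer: 458743706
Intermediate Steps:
J(s) = 718*s*(1964 + 2*s) (J(s) = (359*(2*s))*(s + (1964 + s)) = (718*s)*(1964 + 2*s) = 718*s*(1964 + 2*s))
J(-1240) + (-727463 + (-95*(-693) + 214)) = 1436*(-1240)*(982 - 1240) + (-727463 + (-95*(-693) + 214)) = 1436*(-1240)*(-258) + (-727463 + (65835 + 214)) = 459405120 + (-727463 + 66049) = 459405120 - 661414 = 458743706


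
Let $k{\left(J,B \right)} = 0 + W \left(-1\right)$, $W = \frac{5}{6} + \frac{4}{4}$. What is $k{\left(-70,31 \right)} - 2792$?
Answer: $- \frac{16763}{6} \approx -2793.8$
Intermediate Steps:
$W = \frac{11}{6}$ ($W = 5 \cdot \frac{1}{6} + 4 \cdot \frac{1}{4} = \frac{5}{6} + 1 = \frac{11}{6} \approx 1.8333$)
$k{\left(J,B \right)} = - \frac{11}{6}$ ($k{\left(J,B \right)} = 0 + \frac{11}{6} \left(-1\right) = 0 - \frac{11}{6} = - \frac{11}{6}$)
$k{\left(-70,31 \right)} - 2792 = - \frac{11}{6} - 2792 = - \frac{16763}{6}$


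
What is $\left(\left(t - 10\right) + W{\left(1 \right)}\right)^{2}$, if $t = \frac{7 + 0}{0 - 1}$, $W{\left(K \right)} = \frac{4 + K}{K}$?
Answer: $144$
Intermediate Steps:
$W{\left(K \right)} = \frac{4 + K}{K}$
$t = -7$ ($t = \frac{7}{-1} = 7 \left(-1\right) = -7$)
$\left(\left(t - 10\right) + W{\left(1 \right)}\right)^{2} = \left(\left(-7 - 10\right) + \frac{4 + 1}{1}\right)^{2} = \left(-17 + 1 \cdot 5\right)^{2} = \left(-17 + 5\right)^{2} = \left(-12\right)^{2} = 144$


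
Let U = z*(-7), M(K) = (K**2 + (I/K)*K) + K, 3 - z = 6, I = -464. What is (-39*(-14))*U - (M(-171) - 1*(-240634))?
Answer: -257774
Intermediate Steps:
z = -3 (z = 3 - 1*6 = 3 - 6 = -3)
M(K) = -464 + K + K**2 (M(K) = (K**2 + (-464/K)*K) + K = (K**2 - 464) + K = (-464 + K**2) + K = -464 + K + K**2)
U = 21 (U = -3*(-7) = 21)
(-39*(-14))*U - (M(-171) - 1*(-240634)) = -39*(-14)*21 - ((-464 - 171 + (-171)**2) - 1*(-240634)) = 546*21 - ((-464 - 171 + 29241) + 240634) = 11466 - (28606 + 240634) = 11466 - 1*269240 = 11466 - 269240 = -257774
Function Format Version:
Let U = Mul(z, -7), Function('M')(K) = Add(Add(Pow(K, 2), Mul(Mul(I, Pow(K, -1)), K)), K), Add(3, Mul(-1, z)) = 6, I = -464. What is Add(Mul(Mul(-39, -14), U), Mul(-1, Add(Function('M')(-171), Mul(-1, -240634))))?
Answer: -257774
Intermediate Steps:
z = -3 (z = Add(3, Mul(-1, 6)) = Add(3, -6) = -3)
Function('M')(K) = Add(-464, K, Pow(K, 2)) (Function('M')(K) = Add(Add(Pow(K, 2), Mul(Mul(-464, Pow(K, -1)), K)), K) = Add(Add(Pow(K, 2), -464), K) = Add(Add(-464, Pow(K, 2)), K) = Add(-464, K, Pow(K, 2)))
U = 21 (U = Mul(-3, -7) = 21)
Add(Mul(Mul(-39, -14), U), Mul(-1, Add(Function('M')(-171), Mul(-1, -240634)))) = Add(Mul(Mul(-39, -14), 21), Mul(-1, Add(Add(-464, -171, Pow(-171, 2)), Mul(-1, -240634)))) = Add(Mul(546, 21), Mul(-1, Add(Add(-464, -171, 29241), 240634))) = Add(11466, Mul(-1, Add(28606, 240634))) = Add(11466, Mul(-1, 269240)) = Add(11466, -269240) = -257774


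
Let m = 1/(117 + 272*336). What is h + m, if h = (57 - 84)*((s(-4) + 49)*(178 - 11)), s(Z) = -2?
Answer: -19392861806/91509 ≈ -2.1192e+5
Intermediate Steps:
h = -211923 (h = (57 - 84)*((-2 + 49)*(178 - 11)) = -1269*167 = -27*7849 = -211923)
m = 1/91509 (m = 1/(117 + 91392) = 1/91509 ≈ 1.0928e-5)
h + m = -211923 + 1/91509 = -19392861806/91509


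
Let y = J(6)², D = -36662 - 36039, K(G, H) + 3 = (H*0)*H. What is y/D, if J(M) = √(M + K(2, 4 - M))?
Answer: -3/72701 ≈ -4.1265e-5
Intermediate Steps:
K(G, H) = -3 (K(G, H) = -3 + (H*0)*H = -3 + 0*H = -3 + 0 = -3)
J(M) = √(-3 + M) (J(M) = √(M - 3) = √(-3 + M))
D = -72701
y = 3 (y = (√(-3 + 6))² = (√3)² = 3)
y/D = 3/(-72701) = 3*(-1/72701) = -3/72701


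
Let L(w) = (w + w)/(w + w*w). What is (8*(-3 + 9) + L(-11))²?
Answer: 57121/25 ≈ 2284.8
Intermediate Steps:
L(w) = 2*w/(w + w²) (L(w) = (2*w)/(w + w²) = 2*w/(w + w²))
(8*(-3 + 9) + L(-11))² = (8*(-3 + 9) + 2/(1 - 11))² = (8*6 + 2/(-10))² = (48 + 2*(-⅒))² = (48 - ⅕)² = (239/5)² = 57121/25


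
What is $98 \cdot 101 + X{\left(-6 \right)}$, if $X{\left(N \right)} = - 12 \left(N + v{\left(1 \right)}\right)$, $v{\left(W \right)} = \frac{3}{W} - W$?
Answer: $9946$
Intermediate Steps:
$v{\left(W \right)} = - W + \frac{3}{W}$
$X{\left(N \right)} = -24 - 12 N$ ($X{\left(N \right)} = - 12 \left(N + \left(\left(-1\right) 1 + \frac{3}{1}\right)\right) = - 12 \left(N + \left(-1 + 3 \cdot 1\right)\right) = - 12 \left(N + \left(-1 + 3\right)\right) = - 12 \left(N + 2\right) = - 12 \left(2 + N\right) = -24 - 12 N$)
$98 \cdot 101 + X{\left(-6 \right)} = 98 \cdot 101 - -48 = 9898 + \left(-24 + 72\right) = 9898 + 48 = 9946$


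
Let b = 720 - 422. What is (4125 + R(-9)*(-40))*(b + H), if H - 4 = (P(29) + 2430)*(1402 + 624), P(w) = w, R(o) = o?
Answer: 22345328460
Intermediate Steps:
b = 298
H = 4981938 (H = 4 + (29 + 2430)*(1402 + 624) = 4 + 2459*2026 = 4 + 4981934 = 4981938)
(4125 + R(-9)*(-40))*(b + H) = (4125 - 9*(-40))*(298 + 4981938) = (4125 + 360)*4982236 = 4485*4982236 = 22345328460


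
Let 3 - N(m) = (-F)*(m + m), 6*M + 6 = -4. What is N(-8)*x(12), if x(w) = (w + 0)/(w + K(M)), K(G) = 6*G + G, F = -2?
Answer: 1260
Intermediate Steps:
M = -5/3 (M = -1 + (1/6)*(-4) = -1 - 2/3 = -5/3 ≈ -1.6667)
K(G) = 7*G
x(w) = w/(-35/3 + w) (x(w) = (w + 0)/(w + 7*(-5/3)) = w/(w - 35/3) = w/(-35/3 + w))
N(m) = 3 - 4*m (N(m) = 3 - (-1*(-2))*(m + m) = 3 - 2*2*m = 3 - 4*m)
N(-8)*x(12) = (3 - 4*(-8))*(3*12/(-35 + 3*12)) = (3 + 32)*(3*12/(-35 + 36)) = 35*(3*12/1) = 35*(3*12*1) = 35*36 = 1260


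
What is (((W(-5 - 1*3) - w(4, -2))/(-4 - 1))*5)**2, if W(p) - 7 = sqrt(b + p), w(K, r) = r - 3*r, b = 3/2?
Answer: (6 + I*sqrt(26))**2/4 ≈ 2.5 + 15.297*I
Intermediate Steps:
b = 3/2 (b = 3*(1/2) = 3/2 ≈ 1.5000)
w(K, r) = -2*r
W(p) = 7 + sqrt(3/2 + p)
(((W(-5 - 1*3) - w(4, -2))/(-4 - 1))*5)**2 = ((((7 + sqrt(6 + 4*(-5 - 1*3))/2) - (-2)*(-2))/(-4 - 1))*5)**2 = ((((7 + sqrt(6 + 4*(-5 - 3))/2) - 1*4)/(-5))*5)**2 = ((((7 + sqrt(6 + 4*(-8))/2) - 4)*(-1/5))*5)**2 = ((((7 + sqrt(6 - 32)/2) - 4)*(-1/5))*5)**2 = ((((7 + sqrt(-26)/2) - 4)*(-1/5))*5)**2 = ((((7 + (I*sqrt(26))/2) - 4)*(-1/5))*5)**2 = ((((7 + I*sqrt(26)/2) - 4)*(-1/5))*5)**2 = (((3 + I*sqrt(26)/2)*(-1/5))*5)**2 = ((-3/5 - I*sqrt(26)/10)*5)**2 = (-3 - I*sqrt(26)/2)**2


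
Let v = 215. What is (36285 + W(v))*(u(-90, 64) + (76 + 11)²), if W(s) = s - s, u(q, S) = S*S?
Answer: 423264525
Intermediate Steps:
u(q, S) = S²
W(s) = 0
(36285 + W(v))*(u(-90, 64) + (76 + 11)²) = (36285 + 0)*(64² + (76 + 11)²) = 36285*(4096 + 87²) = 36285*(4096 + 7569) = 36285*11665 = 423264525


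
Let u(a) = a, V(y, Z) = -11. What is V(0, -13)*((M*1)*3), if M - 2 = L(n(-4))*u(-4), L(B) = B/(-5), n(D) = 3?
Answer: -726/5 ≈ -145.20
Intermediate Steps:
L(B) = -B/5 (L(B) = B*(-1/5) = -B/5)
M = 22/5 (M = 2 - 1/5*3*(-4) = 2 - 3/5*(-4) = 2 + 12/5 = 22/5 ≈ 4.4000)
V(0, -13)*((M*1)*3) = -11*(22/5)*1*3 = -242*3/5 = -11*66/5 = -726/5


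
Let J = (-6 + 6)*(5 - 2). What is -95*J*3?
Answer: 0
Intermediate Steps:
J = 0 (J = 0*3 = 0)
-95*J*3 = -0*3 = -95*0 = 0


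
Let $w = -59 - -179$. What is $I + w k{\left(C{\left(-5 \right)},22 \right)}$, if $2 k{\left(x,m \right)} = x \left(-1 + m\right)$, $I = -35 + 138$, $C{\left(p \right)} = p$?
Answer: $-6197$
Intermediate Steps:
$I = 103$
$w = 120$ ($w = -59 + 179 = 120$)
$k{\left(x,m \right)} = \frac{x \left(-1 + m\right)}{2}$
$I + w k{\left(C{\left(-5 \right)},22 \right)} = 103 + 120 \cdot \frac{1}{2} \left(-5\right) \left(-1 + 22\right) = 103 + 120 \cdot \frac{1}{2} \left(-5\right) 21 = 103 + 120 \left(- \frac{105}{2}\right) = 103 - 6300 = -6197$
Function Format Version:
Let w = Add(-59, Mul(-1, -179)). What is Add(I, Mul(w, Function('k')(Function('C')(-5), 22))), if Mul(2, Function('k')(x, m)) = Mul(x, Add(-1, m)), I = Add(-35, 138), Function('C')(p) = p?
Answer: -6197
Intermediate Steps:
I = 103
w = 120 (w = Add(-59, 179) = 120)
Function('k')(x, m) = Mul(Rational(1, 2), x, Add(-1, m)) (Function('k')(x, m) = Mul(Rational(1, 2), Mul(x, Add(-1, m))) = Mul(Rational(1, 2), x, Add(-1, m)))
Add(I, Mul(w, Function('k')(Function('C')(-5), 22))) = Add(103, Mul(120, Mul(Rational(1, 2), -5, Add(-1, 22)))) = Add(103, Mul(120, Mul(Rational(1, 2), -5, 21))) = Add(103, Mul(120, Rational(-105, 2))) = Add(103, -6300) = -6197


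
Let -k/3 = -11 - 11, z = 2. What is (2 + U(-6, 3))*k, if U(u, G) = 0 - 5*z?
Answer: -528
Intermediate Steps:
k = 66 (k = -3*(-11 - 11) = -3*(-22) = 66)
U(u, G) = -10 (U(u, G) = 0 - 5*2 = 0 - 10 = -10)
(2 + U(-6, 3))*k = (2 - 10)*66 = -8*66 = -528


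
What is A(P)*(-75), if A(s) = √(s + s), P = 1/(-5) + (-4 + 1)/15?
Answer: -30*I*√5 ≈ -67.082*I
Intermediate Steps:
P = -⅖ (P = 1*(-⅕) - 3*1/15 = -⅕ - ⅕ = -⅖ ≈ -0.40000)
A(s) = √2*√s (A(s) = √(2*s) = √2*√s)
A(P)*(-75) = (√2*√(-⅖))*(-75) = (√2*(I*√10/5))*(-75) = (2*I*√5/5)*(-75) = -30*I*√5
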